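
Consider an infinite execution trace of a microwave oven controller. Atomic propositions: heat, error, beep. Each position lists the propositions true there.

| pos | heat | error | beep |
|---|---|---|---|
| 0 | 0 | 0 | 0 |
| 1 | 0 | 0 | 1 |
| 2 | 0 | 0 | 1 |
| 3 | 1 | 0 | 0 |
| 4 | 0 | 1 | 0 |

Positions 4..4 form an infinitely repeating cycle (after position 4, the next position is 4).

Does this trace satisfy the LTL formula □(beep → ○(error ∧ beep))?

beep → ○(error ∧ beep) must hold at every position from 0 onward. It fails at position 1, so □(beep → ○(error ∧ beep)) is false.
Positions where beep holds: 1, 2.
Check ○(error ∧ beep) at each: 1→fails, 2→fails.

Does not hold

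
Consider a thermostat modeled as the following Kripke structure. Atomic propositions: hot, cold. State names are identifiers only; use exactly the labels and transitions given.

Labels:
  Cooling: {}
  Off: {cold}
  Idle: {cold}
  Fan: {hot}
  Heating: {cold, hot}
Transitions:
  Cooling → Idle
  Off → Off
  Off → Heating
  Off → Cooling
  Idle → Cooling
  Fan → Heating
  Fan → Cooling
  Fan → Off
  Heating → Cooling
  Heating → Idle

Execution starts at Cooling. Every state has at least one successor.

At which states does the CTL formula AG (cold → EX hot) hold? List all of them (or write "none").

States satisfying cold → EX hot: {Cooling, Off, Fan}.
States satisfying AG (cold → EX hot): ∅.

none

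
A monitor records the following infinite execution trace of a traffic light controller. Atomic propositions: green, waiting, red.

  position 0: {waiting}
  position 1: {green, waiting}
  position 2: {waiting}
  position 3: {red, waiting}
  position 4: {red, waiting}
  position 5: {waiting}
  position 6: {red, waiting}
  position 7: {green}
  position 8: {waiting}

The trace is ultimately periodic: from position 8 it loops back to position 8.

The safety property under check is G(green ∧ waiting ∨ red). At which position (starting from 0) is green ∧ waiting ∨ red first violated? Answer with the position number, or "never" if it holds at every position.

0

At position 0 the labels are {waiting}, so green ∧ waiting ∨ red is false there. This is the first violation.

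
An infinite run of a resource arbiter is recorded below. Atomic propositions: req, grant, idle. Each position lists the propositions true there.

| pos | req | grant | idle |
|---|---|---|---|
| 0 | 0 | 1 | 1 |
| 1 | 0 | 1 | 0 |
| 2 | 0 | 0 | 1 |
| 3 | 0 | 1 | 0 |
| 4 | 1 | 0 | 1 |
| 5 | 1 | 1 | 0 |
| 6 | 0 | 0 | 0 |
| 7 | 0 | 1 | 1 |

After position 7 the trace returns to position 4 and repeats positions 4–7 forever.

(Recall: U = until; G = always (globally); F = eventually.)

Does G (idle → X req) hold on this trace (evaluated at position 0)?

idle → X req must hold at every position from 0 onward. It fails at position 0, so G (idle → X req) is false.
Positions where idle holds: 0, 2, 4, 7.
Check X req at each: 0→fails, 2→fails, 4→ok, 7→ok.

Does not hold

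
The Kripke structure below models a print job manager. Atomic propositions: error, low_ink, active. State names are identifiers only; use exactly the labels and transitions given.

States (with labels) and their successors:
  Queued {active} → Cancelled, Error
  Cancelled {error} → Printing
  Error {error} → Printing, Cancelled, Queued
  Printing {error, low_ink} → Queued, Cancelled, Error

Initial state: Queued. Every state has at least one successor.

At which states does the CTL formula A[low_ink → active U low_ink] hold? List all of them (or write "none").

States satisfying low_ink → active: {Queued, Cancelled, Error}.
States satisfying low_ink: {Printing}.
States satisfying A[low_ink → active U low_ink]: {Cancelled, Printing}.

{Cancelled, Printing}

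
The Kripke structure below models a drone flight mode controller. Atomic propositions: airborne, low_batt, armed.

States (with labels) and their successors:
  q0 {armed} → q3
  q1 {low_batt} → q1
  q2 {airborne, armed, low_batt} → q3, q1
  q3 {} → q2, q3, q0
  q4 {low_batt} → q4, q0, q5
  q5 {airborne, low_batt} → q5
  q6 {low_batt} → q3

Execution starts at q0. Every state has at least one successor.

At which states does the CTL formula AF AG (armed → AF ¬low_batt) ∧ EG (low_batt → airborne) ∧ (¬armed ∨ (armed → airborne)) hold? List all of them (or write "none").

{q5}

States satisfying AG (armed → AF ¬low_batt): {q1, q5}.
States satisfying AF AG (armed → AF ¬low_batt): {q1, q5}.
States satisfying low_batt → airborne: {q0, q2, q3, q5}.
States satisfying EG (low_batt → airborne): {q0, q2, q3, q5}.
States satisfying ¬armed: {q1, q3, q4, q5, q6}.
States satisfying armed → airborne: {q1, q2, q3, q4, q5, q6}.
States satisfying ¬armed ∨ (armed → airborne): {q1, q2, q3, q4, q5, q6}.
States satisfying AF AG (armed → AF ¬low_batt) ∧ EG (low_batt → airborne) ∧ (¬armed ∨ (armed → airborne)): {q5}.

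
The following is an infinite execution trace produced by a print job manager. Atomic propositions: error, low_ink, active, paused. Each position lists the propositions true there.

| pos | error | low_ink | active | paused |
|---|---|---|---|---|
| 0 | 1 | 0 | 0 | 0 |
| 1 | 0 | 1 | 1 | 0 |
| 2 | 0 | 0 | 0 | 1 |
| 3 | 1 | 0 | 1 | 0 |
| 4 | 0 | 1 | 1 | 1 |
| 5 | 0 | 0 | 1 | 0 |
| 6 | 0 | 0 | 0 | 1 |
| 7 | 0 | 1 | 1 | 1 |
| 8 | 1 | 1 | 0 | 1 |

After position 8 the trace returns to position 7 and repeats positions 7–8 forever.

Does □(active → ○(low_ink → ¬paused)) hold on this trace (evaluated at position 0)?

active → ○(low_ink → ¬paused) must hold at every position from 0 onward. It fails at position 3, so □(active → ○(low_ink → ¬paused)) is false.
Positions where active holds: 1, 3, 4, 5, 7.
Check ○(low_ink → ¬paused) at each: 1→ok, 3→fails, 4→ok, 5→ok, 7→fails.

Does not hold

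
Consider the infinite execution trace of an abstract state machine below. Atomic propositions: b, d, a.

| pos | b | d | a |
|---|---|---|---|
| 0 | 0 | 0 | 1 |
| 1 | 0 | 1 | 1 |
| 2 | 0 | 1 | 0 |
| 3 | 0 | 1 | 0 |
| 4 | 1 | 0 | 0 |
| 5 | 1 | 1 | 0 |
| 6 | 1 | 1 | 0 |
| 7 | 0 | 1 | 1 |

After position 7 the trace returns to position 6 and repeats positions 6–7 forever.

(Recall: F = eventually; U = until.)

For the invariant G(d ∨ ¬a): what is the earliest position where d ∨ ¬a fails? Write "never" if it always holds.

At position 0 the labels are {a}, so d ∨ ¬a is false there. This is the first violation.

0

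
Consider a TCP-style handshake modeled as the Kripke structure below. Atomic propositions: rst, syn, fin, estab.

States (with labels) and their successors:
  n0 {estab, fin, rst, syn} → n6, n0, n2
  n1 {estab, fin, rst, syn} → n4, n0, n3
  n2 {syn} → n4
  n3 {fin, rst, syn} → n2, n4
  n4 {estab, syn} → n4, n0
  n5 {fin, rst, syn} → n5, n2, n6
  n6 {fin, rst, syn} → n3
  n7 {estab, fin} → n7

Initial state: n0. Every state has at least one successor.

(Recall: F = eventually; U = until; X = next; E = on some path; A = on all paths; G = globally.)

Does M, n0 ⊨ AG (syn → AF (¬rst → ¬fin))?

States satisfying syn → AF (¬rst → ¬fin): {n0, n1, n2, n3, n4, n5, n6, n7}.
States satisfying AG (syn → AF (¬rst → ¬fin)): {n0, n1, n2, n3, n4, n5, n6, n7}.
Every state reachable from n0 satisfies syn → AF (¬rst → ¬fin).
n0 ∈ Sat(AG (syn → AF (¬rst → ¬fin))).

Satisfied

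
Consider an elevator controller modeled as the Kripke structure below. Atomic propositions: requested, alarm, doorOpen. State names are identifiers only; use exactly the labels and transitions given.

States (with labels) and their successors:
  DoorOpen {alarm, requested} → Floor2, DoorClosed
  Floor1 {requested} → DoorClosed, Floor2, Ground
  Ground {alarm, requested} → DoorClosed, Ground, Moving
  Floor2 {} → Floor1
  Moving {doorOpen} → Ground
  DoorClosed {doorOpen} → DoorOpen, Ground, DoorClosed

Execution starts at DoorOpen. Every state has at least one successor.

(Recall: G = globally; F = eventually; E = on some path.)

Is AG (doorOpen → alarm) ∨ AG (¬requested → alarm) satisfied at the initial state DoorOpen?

States satisfying doorOpen → alarm: {DoorOpen, Floor1, Ground, Floor2}.
States satisfying AG (doorOpen → alarm): ∅.
States satisfying ¬requested → alarm: {DoorOpen, Floor1, Ground}.
States satisfying AG (¬requested → alarm): ∅.
States satisfying AG (doorOpen → alarm) ∨ AG (¬requested → alarm): ∅.
DoorOpen ∉ Sat(AG (doorOpen → alarm) ∨ AG (¬requested → alarm)).

No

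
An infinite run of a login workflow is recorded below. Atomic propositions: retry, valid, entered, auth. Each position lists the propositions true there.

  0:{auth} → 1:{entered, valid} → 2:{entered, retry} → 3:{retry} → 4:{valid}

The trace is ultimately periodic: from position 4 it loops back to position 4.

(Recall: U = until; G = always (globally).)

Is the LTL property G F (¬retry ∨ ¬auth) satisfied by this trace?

F (¬retry ∨ ¬auth) holds at every position 0..4, and those are all positions ever visited, so G F (¬retry ∨ ¬auth) holds.

Yes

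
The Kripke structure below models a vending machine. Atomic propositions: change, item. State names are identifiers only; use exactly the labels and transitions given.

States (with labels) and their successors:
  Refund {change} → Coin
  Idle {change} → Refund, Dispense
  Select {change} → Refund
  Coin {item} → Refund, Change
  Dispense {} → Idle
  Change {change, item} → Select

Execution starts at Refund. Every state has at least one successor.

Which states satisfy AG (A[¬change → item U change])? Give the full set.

{Refund, Select, Coin, Change}

States satisfying A[¬change → item U change]: {Refund, Idle, Select, Coin, Change}.
States satisfying AG (A[¬change → item U change]): {Refund, Select, Coin, Change}.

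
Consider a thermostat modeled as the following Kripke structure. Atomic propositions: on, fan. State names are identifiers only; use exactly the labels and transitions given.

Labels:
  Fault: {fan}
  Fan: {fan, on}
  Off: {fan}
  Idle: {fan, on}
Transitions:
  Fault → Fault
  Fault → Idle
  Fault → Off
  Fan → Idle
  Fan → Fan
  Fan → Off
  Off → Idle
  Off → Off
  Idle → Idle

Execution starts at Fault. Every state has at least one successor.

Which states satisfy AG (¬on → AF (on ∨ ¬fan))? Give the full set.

States satisfying ¬on → AF (on ∨ ¬fan): {Fan, Idle}.
States satisfying AG (¬on → AF (on ∨ ¬fan)): {Idle}.

{Idle}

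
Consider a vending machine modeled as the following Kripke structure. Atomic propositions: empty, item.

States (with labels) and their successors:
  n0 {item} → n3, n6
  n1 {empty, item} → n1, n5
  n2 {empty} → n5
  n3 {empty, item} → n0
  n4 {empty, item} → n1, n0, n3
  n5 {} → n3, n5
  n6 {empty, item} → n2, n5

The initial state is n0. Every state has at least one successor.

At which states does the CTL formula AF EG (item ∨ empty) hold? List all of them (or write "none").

States satisfying EG (item ∨ empty): {n0, n1, n3, n4}.
States satisfying AF EG (item ∨ empty): {n0, n1, n3, n4}.

{n0, n1, n3, n4}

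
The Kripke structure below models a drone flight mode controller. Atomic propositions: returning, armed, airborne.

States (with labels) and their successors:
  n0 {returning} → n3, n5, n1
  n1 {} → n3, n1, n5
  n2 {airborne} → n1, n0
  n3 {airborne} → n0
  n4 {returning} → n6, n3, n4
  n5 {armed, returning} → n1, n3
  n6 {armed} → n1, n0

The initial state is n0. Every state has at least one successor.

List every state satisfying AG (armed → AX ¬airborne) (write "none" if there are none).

States satisfying armed → AX ¬airborne: {n0, n1, n2, n3, n4, n6}.
States satisfying AG (armed → AX ¬airborne): ∅.

none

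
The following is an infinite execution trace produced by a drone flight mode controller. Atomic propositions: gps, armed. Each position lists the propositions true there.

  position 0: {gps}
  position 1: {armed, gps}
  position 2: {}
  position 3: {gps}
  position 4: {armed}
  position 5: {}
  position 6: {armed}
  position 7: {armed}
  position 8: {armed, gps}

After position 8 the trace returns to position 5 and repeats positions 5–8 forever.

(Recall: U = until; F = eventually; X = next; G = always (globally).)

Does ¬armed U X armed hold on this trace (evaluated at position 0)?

Walking from position 0: X armed first holds at position 0, and ¬armed holds at every earlier position along the way, so ¬armed U X armed holds.

Yes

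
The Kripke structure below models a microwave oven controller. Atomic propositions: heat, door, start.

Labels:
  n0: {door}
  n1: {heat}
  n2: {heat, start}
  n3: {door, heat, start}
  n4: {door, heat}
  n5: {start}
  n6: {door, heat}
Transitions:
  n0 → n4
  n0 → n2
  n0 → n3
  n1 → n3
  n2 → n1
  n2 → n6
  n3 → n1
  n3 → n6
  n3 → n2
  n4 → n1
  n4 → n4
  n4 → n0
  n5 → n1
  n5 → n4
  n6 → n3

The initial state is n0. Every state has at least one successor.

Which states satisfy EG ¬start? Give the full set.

States satisfying ¬start: {n0, n1, n4, n6}.
States satisfying EG ¬start: {n0, n4}.

{n0, n4}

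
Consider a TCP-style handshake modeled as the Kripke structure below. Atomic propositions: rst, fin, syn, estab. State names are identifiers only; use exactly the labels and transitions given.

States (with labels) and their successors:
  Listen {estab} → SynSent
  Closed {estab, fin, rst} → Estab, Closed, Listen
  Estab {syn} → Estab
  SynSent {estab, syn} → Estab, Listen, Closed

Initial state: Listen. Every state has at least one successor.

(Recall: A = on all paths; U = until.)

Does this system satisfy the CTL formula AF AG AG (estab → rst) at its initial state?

States satisfying AG AG (estab → rst): {Estab}.
States satisfying AF AG AG (estab → rst): {Estab}.
There is a path from Listen along which AG AG (estab → rst) never holds.
Listen ∉ Sat(AF AG AG (estab → rst)).

Does not hold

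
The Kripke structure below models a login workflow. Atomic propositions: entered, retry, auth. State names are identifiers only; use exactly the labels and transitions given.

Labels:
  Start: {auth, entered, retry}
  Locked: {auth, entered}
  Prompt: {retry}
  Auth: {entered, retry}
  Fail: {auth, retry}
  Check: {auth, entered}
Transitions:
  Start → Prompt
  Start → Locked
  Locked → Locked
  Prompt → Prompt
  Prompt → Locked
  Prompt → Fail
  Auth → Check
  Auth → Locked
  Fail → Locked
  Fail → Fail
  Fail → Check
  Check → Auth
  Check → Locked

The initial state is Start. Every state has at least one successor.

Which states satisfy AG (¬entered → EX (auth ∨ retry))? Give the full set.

{Start, Locked, Prompt, Auth, Fail, Check}

States satisfying ¬entered → EX (auth ∨ retry): {Start, Locked, Prompt, Auth, Fail, Check}.
States satisfying AG (¬entered → EX (auth ∨ retry)): {Start, Locked, Prompt, Auth, Fail, Check}.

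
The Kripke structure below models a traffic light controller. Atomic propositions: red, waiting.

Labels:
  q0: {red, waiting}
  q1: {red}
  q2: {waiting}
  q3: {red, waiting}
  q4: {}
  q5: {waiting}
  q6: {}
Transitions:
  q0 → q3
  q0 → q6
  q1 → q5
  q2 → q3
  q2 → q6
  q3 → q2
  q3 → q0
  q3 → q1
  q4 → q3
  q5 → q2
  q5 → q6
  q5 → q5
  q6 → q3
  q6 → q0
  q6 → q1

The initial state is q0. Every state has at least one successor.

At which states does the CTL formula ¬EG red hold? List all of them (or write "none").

States satisfying red: {q0, q1, q3}.
States satisfying EG red: {q0, q3}.
States satisfying ¬EG red: {q1, q2, q4, q5, q6}.

{q1, q2, q4, q5, q6}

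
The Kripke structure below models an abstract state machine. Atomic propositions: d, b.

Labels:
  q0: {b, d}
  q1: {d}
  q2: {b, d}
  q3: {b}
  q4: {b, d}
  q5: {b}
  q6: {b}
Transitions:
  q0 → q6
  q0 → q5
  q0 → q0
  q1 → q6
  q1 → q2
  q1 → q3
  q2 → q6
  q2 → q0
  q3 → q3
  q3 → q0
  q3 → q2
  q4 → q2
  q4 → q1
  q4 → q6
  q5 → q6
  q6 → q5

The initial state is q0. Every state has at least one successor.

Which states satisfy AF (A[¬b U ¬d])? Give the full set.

States satisfying A[¬b U ¬d]: {q3, q5, q6}.
States satisfying AF (A[¬b U ¬d]): {q3, q5, q6}.

{q3, q5, q6}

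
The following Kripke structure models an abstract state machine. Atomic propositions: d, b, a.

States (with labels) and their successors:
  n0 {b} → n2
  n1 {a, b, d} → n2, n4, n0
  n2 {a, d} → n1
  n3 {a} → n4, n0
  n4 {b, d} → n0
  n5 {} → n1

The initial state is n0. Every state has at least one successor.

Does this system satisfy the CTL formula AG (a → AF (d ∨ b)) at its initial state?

States satisfying a → AF (d ∨ b): {n0, n1, n2, n3, n4, n5}.
States satisfying AG (a → AF (d ∨ b)): {n0, n1, n2, n3, n4, n5}.
Every state reachable from n0 satisfies a → AF (d ∨ b).
n0 ∈ Sat(AG (a → AF (d ∨ b))).

Yes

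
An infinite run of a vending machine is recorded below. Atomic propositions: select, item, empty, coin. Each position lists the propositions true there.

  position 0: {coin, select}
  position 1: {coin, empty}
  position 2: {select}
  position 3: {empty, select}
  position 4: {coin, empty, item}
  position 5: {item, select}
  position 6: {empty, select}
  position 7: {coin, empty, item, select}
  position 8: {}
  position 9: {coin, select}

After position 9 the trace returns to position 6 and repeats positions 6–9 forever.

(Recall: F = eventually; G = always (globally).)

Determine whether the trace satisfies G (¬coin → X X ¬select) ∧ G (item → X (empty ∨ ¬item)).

¬coin → X X ¬select must hold at every position from 0 onward. It fails at position 3, so G (¬coin → X X ¬select) is false.
Positions where ¬coin holds: 2, 3, 5, 6, 8.
Check X X ¬select at each: 2→ok, 3→fails, 5→fails, 6→ok, 8→fails.
item → X (empty ∨ ¬item) must hold at every position from 0 onward. It fails at position 4, so G (item → X (empty ∨ ¬item)) is false.
Positions where item holds: 4, 5, 7.
Check X (empty ∨ ¬item) at each: 4→fails, 5→ok, 7→ok.
At position 0: G (¬coin → X X ¬select) is false; G (item → X (empty ∨ ¬item)) is false; so G (¬coin → X X ¬select) ∧ G (item → X (empty ∨ ¬item)) is false.

No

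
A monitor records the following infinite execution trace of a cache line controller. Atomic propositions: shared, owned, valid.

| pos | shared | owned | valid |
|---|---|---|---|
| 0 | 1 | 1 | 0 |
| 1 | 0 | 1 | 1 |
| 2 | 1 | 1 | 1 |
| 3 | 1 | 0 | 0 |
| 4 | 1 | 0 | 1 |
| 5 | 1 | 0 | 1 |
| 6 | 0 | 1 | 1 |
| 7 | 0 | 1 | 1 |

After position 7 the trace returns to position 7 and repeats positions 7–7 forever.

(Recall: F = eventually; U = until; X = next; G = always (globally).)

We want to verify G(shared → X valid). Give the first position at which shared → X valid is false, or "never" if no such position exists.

Check shared → X valid at each position in order: 0 ✓, 1 ✓.
At position 2 the labels are {owned, shared, valid} and the next position 3 has {shared}, so shared → X valid is false there. This is the first violation.

2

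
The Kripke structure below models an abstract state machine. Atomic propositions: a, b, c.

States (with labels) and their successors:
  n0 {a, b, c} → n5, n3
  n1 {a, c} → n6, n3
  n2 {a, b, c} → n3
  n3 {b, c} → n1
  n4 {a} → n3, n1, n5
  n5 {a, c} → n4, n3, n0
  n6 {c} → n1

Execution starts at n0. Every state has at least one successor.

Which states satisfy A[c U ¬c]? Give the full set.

{n4}

States satisfying c: {n0, n1, n2, n3, n5, n6}.
States satisfying ¬c: {n4}.
States satisfying A[c U ¬c]: {n4}.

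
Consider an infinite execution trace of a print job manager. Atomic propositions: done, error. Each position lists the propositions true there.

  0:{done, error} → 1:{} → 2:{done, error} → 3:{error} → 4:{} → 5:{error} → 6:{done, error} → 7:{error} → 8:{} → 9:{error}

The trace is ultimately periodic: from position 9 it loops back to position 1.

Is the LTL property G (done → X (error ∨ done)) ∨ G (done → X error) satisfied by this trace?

done → X (error ∨ done) must hold at every position from 0 onward. It fails at position 0, so G (done → X (error ∨ done)) is false.
Positions where done holds: 0, 2, 6.
Check X (error ∨ done) at each: 0→fails, 2→ok, 6→ok.
done → X error must hold at every position from 0 onward. It fails at position 0, so G (done → X error) is false.
Positions where done holds: 0, 2, 6.
Check X error at each: 0→fails, 2→ok, 6→ok.
At position 0: G (done → X (error ∨ done)) is false; G (done → X error) is false; so G (done → X (error ∨ done)) ∨ G (done → X error) is false.

Violated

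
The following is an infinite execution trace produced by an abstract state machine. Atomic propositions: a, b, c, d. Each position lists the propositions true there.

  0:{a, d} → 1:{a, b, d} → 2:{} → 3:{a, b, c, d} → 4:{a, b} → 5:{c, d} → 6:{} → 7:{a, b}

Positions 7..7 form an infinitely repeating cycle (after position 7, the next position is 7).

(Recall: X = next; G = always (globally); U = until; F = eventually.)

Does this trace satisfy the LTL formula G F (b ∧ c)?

Does not hold

F (b ∧ c) must hold at every position from 0 onward. It fails at position 4, so G F (b ∧ c) is false.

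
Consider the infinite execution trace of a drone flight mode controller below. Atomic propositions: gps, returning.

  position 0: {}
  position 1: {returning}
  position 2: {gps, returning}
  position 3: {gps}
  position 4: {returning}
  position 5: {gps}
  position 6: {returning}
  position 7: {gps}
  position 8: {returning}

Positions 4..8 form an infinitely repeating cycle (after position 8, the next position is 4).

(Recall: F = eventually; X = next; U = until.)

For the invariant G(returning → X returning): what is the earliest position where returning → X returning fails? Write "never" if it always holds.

Check returning → X returning at each position in order: 0 ✓, 1 ✓.
At position 2 the labels are {gps, returning} and the next position 3 has {gps}, so returning → X returning is false there. This is the first violation.

2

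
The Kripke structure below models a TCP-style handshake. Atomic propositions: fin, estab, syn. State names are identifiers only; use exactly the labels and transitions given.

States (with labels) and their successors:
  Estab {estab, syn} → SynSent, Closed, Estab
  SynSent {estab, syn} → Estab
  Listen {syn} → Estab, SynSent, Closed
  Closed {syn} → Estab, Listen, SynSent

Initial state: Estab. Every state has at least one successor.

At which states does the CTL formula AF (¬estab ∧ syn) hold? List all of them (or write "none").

{Listen, Closed}

States satisfying ¬estab ∧ syn: {Listen, Closed}.
States satisfying AF (¬estab ∧ syn): {Listen, Closed}.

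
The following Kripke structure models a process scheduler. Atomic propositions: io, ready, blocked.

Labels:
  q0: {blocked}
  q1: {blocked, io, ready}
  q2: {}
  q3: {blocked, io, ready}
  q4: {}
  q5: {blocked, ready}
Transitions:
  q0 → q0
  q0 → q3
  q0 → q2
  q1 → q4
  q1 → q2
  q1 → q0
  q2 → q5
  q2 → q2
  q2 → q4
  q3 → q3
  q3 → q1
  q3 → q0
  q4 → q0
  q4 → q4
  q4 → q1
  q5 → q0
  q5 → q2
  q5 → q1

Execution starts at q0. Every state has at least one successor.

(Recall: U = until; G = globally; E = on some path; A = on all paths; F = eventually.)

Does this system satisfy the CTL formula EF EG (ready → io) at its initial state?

Yes

States satisfying EG (ready → io): {q0, q1, q2, q3, q4}.
States satisfying EF EG (ready → io): {q0, q1, q2, q3, q4, q5}.
Some path from q0 reaches a state where EG (ready → io) holds.
q0 ∈ Sat(EF EG (ready → io)).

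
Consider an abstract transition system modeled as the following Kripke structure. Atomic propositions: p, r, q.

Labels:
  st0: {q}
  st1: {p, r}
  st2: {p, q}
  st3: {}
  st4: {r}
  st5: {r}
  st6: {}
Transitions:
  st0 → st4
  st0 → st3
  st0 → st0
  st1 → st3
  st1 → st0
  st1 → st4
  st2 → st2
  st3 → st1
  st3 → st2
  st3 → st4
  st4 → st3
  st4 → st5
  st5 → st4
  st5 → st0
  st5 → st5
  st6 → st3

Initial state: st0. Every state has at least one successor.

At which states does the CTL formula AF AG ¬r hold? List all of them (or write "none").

{st2}

States satisfying AG ¬r: {st2}.
States satisfying AF AG ¬r: {st2}.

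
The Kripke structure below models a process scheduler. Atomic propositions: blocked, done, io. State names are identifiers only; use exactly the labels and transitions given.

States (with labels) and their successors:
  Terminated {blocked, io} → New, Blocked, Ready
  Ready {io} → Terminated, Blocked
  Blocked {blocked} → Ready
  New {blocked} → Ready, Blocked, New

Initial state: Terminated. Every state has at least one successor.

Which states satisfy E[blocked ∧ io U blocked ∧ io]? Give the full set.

States satisfying blocked ∧ io: {Terminated}.
States satisfying E[blocked ∧ io U blocked ∧ io]: {Terminated}.

{Terminated}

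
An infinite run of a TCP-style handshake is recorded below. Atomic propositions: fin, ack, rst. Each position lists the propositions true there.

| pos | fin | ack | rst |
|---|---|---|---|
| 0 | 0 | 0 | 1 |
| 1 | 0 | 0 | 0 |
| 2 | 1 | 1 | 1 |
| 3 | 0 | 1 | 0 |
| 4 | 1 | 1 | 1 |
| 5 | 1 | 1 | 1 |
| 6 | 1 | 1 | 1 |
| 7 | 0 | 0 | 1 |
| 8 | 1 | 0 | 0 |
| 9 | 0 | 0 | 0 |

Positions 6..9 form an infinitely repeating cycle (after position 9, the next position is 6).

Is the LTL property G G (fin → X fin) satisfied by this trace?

Does not hold

G (fin → X fin) must hold at every position from 0 onward. It fails at position 0, so G G (fin → X fin) is false.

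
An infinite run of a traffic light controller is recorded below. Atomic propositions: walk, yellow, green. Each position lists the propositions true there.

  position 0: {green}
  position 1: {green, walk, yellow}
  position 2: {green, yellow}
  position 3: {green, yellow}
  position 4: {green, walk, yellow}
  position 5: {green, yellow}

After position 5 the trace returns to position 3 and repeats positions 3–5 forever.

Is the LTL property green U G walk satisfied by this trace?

Violated

G walk never holds along the trace, so green U G walk is false.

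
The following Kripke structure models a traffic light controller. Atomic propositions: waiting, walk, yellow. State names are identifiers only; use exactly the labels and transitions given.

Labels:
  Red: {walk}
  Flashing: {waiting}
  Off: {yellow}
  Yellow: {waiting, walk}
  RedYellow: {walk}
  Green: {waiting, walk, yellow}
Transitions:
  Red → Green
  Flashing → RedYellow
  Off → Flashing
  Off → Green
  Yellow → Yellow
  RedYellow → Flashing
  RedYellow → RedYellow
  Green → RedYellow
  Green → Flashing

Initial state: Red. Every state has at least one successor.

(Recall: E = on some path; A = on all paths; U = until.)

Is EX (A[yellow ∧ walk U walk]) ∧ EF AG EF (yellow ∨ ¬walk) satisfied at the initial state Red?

States satisfying A[yellow ∧ walk U walk]: {Red, Yellow, RedYellow, Green}.
States satisfying EX (A[yellow ∧ walk U walk]): {Red, Flashing, Off, Yellow, RedYellow, Green}.
States satisfying AG EF (yellow ∨ ¬walk): {Red, Flashing, Off, RedYellow, Green}.
States satisfying EF AG EF (yellow ∨ ¬walk): {Red, Flashing, Off, RedYellow, Green}.
States satisfying EX (A[yellow ∧ walk U walk]) ∧ EF AG EF (yellow ∨ ¬walk): {Red, Flashing, Off, RedYellow, Green}.
Red ∈ Sat(EX (A[yellow ∧ walk U walk]) ∧ EF AG EF (yellow ∨ ¬walk)).

Yes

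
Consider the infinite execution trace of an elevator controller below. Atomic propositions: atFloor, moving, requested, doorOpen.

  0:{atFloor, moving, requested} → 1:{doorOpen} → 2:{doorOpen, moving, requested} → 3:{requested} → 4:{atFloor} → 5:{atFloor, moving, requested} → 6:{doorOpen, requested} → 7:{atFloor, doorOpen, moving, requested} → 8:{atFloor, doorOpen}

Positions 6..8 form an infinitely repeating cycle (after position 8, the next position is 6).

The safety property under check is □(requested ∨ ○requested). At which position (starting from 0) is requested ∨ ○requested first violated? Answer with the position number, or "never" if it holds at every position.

never

requested ∨ ○requested holds at every position 0..8, and those are all the positions the trace ever visits, so the invariant □(requested ∨ ○requested) is never violated.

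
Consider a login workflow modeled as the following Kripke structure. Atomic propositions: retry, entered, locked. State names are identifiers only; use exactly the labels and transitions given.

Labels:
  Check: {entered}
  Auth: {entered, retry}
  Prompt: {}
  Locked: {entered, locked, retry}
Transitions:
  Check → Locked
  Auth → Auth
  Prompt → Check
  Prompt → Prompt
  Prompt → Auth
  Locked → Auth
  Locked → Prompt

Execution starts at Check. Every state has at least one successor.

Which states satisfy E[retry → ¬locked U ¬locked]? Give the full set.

States satisfying retry → ¬locked: {Check, Auth, Prompt}.
States satisfying ¬locked: {Check, Auth, Prompt}.
States satisfying E[retry → ¬locked U ¬locked]: {Check, Auth, Prompt}.

{Check, Auth, Prompt}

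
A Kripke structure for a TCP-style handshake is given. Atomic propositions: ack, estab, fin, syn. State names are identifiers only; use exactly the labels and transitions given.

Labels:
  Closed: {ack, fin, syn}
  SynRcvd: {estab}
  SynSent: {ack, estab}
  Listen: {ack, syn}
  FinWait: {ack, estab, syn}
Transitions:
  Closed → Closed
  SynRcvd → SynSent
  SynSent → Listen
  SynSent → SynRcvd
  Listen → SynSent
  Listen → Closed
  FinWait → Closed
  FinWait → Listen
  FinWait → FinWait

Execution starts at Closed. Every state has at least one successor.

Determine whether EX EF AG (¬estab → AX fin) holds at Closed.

Yes

States satisfying EF AG (¬estab → AX fin): {Closed, SynRcvd, SynSent, Listen, FinWait}.
States satisfying EX EF AG (¬estab → AX fin): {Closed, SynRcvd, SynSent, Listen, FinWait}.
Closed ∈ Sat(EX EF AG (¬estab → AX fin)).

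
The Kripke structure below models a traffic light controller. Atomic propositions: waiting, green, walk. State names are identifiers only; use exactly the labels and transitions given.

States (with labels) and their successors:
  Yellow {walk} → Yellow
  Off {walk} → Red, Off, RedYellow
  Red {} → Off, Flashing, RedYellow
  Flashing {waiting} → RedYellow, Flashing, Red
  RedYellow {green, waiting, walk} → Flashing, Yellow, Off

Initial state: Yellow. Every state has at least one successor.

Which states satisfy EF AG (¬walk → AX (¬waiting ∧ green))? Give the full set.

States satisfying AG (¬walk → AX (¬waiting ∧ green)): {Yellow}.
States satisfying EF AG (¬walk → AX (¬waiting ∧ green)): {Yellow, Off, Red, Flashing, RedYellow}.

{Yellow, Off, Red, Flashing, RedYellow}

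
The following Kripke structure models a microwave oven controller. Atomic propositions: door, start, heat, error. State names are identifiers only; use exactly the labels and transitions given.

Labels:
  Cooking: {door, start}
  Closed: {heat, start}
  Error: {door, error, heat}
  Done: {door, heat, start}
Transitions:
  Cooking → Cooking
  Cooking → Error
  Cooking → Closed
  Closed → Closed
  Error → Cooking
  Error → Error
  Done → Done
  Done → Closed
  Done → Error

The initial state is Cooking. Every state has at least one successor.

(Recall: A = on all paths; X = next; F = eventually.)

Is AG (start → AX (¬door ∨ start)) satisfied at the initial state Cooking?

Does not hold

States satisfying start → AX (¬door ∨ start): {Closed, Error}.
States satisfying AG (start → AX (¬door ∨ start)): {Closed}.
Cooking is reachable from Cooking and violates start → AX (¬door ∨ start), so AG fails at Cooking.
Cooking ∉ Sat(AG (start → AX (¬door ∨ start))).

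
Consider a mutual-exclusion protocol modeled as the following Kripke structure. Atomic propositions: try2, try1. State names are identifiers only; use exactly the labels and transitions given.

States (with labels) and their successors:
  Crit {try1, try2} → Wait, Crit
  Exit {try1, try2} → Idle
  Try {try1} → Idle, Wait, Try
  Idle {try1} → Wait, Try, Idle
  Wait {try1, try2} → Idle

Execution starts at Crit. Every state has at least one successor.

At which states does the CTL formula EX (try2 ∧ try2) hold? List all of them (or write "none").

{Crit, Try, Idle}

States satisfying try2 ∧ try2: {Crit, Exit, Wait}.
States satisfying EX (try2 ∧ try2): {Crit, Try, Idle}.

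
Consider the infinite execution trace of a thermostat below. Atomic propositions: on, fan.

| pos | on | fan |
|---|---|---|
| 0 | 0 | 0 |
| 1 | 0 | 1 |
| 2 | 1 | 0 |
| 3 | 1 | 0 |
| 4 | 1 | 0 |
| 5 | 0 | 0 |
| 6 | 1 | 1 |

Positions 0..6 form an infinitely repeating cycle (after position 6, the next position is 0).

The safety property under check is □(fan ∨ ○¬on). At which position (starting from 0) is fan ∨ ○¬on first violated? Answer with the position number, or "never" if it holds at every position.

Check fan ∨ ○¬on at each position in order: 0 ✓, 1 ✓.
At position 2 the labels are {on} and the next position 3 has {on}, so fan ∨ ○¬on is false there. This is the first violation.

2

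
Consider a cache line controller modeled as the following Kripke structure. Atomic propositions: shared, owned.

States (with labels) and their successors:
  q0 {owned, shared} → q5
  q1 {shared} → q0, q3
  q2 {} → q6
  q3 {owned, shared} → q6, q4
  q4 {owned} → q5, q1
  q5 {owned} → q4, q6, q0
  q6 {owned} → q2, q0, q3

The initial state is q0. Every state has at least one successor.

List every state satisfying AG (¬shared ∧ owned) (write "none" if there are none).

States satisfying ¬shared ∧ owned: {q4, q5, q6}.
States satisfying AG (¬shared ∧ owned): ∅.

none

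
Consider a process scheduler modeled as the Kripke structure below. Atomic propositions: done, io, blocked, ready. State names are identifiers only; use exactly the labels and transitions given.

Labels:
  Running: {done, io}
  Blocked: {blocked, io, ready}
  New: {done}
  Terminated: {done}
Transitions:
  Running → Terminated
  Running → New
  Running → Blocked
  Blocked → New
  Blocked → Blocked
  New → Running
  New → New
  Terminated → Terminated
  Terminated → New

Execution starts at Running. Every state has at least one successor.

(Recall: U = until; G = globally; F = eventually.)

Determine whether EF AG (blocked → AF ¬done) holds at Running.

Satisfied

States satisfying AG (blocked → AF ¬done): {Running, Blocked, New, Terminated}.
States satisfying EF AG (blocked → AF ¬done): {Running, Blocked, New, Terminated}.
Some path from Running reaches a state where AG (blocked → AF ¬done) holds.
Running ∈ Sat(EF AG (blocked → AF ¬done)).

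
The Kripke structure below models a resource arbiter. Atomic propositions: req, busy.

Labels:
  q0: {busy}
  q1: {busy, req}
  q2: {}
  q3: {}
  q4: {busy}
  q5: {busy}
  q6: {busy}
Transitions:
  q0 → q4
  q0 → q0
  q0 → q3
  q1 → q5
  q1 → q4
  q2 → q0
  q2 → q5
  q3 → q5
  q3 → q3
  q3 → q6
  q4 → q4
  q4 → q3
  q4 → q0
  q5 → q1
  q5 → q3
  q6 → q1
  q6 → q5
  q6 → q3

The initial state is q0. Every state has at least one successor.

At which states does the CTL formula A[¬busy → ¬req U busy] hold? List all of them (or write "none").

{q0, q1, q2, q4, q5, q6}

States satisfying ¬busy → ¬req: {q0, q1, q2, q3, q4, q5, q6}.
States satisfying busy: {q0, q1, q4, q5, q6}.
States satisfying A[¬busy → ¬req U busy]: {q0, q1, q2, q4, q5, q6}.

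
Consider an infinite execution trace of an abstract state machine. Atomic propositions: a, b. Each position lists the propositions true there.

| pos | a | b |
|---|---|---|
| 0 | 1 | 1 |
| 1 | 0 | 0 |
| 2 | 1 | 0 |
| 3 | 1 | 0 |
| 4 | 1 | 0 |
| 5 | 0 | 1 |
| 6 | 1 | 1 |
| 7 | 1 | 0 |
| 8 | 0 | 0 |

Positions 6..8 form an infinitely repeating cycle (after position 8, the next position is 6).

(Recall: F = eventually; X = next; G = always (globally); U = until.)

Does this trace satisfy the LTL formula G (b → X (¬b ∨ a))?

Yes

b → X (¬b ∨ a) holds at every position 0..8, and those are all positions ever visited, so G (b → X (¬b ∨ a)) holds.
Positions where b holds: 0, 5, 6.
Check X (¬b ∨ a) at each: 0→ok, 5→ok, 6→ok.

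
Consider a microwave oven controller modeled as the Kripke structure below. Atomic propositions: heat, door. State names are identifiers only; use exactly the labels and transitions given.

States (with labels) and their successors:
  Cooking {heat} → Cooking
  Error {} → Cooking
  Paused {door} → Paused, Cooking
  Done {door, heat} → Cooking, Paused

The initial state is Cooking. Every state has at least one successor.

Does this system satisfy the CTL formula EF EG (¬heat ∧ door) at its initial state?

States satisfying EG (¬heat ∧ door): {Paused}.
States satisfying EF EG (¬heat ∧ door): {Paused, Done}.
No suitable path/successor from Cooking witnesses the formula.
Cooking ∉ Sat(EF EG (¬heat ∧ door)).

Does not hold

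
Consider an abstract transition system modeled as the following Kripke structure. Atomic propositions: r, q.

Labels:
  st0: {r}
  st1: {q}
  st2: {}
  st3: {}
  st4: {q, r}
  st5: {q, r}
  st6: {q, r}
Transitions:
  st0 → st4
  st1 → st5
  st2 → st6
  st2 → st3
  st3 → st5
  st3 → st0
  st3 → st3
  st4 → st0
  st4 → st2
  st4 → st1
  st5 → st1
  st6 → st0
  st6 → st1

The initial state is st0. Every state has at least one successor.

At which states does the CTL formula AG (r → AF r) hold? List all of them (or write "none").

{st0, st1, st2, st3, st4, st5, st6}

States satisfying r → AF r: {st0, st1, st2, st3, st4, st5, st6}.
States satisfying AG (r → AF r): {st0, st1, st2, st3, st4, st5, st6}.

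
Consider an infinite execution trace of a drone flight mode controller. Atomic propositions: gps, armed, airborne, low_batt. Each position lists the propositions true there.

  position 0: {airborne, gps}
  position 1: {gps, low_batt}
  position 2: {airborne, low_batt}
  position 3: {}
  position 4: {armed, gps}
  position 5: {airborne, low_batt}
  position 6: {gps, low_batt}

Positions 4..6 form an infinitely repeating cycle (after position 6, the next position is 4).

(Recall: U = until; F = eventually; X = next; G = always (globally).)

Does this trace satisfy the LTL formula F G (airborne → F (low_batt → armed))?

Yes

G (airborne → F (low_batt → armed)) holds at position 0, which is reachable from 0, so F G (airborne → F (low_batt → armed)) holds.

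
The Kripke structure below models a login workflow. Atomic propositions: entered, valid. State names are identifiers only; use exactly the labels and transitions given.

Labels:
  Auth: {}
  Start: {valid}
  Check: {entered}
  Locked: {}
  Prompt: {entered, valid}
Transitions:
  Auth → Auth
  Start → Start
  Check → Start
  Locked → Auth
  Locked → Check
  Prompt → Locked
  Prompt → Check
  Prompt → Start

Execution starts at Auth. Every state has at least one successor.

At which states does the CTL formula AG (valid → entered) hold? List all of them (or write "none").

{Auth}

States satisfying valid → entered: {Auth, Check, Locked, Prompt}.
States satisfying AG (valid → entered): {Auth}.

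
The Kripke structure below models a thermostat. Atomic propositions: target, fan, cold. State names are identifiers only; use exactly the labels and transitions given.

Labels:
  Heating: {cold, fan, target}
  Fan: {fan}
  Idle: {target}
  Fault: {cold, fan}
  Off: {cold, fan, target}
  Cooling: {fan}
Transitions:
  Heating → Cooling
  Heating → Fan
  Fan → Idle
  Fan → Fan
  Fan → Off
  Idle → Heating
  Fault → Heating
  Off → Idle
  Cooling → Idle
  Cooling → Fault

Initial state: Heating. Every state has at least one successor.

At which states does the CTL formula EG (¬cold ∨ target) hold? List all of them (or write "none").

States satisfying ¬cold ∨ target: {Heating, Fan, Idle, Off, Cooling}.
States satisfying EG (¬cold ∨ target): {Heating, Fan, Idle, Off, Cooling}.

{Heating, Fan, Idle, Off, Cooling}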